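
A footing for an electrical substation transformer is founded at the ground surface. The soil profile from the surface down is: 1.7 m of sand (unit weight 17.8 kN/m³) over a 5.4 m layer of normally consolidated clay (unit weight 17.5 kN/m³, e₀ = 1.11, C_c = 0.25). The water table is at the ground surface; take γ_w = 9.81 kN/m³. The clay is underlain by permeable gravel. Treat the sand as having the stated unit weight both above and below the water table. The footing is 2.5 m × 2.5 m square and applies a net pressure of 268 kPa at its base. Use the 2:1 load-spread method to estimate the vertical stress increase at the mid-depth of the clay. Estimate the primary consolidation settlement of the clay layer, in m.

S_c ≈ 0.196 m

Mid-depth of clay below the ground surface: z = 1.7 + 5.4/2 = 4.4 m.
Total vertical stress at mid-clay: σ_v = 17.8×1.7 + 17.5×2.7 = 77.51 kPa.
Pore pressure: u = 9.81×(4.4 − 0) = 43.164 kPa.
Initial effective stress: σ'_0 = σ_v − u = 77.51 − 43.164 = 34.346 kPa.
Stress increase at mid-clay by the 2:1 spreading method:
Δσ = qBL/((B+z)(L+z)) = 268×2.5×2.5/((2.5+4.4)(2.5+4.4)) = 35.182 kPa
Final effective stress: σ'_f = σ'_0 + Δσ = 34.346 + 35.182 = 69.528 kPa.
Normally consolidated clay, so the full stress increment lies on the virgin compression line:
S_c = C_c·H/(1+e₀)·log₁₀(σ'_f/σ'_0) = 0.25×5.4/(1+1.11)×log₁₀(69.528/34.346)
    = 0.63981 × 0.30628 = 0.196 m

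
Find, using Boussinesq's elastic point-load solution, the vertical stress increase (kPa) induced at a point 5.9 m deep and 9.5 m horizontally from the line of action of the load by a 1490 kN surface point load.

Δσ_z ≈ 0.835 kPa

Boussinesq vertical stress below a point load on an elastic half-space:
Δσ_z = 3P/(2πz²) · [1 + (r/z)²]^(−5/2)
r/z = 9.5/5.9 = 1.6102; [1+(r/z)²]^(−5/2) = 0.040876.
Δσ_z = 3×1490/(2π×5.9²) × 0.040876 = 20.437 × 0.040876 = 0.8354 kPa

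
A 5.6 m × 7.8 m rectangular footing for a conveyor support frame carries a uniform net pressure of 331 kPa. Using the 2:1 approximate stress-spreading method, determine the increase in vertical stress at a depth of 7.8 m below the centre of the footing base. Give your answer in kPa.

Δσ_z ≈ 69.2 kPa

By the 2:1 method the load spreads at 1 horizontal : 2 vertical, so at depth z the loaded area has grown by z in each plan dimension:
Δσ = qBL/((B+z)(L+z)) = 331×5.6×7.8/((5.6+7.8)(7.8+7.8)) = 69.164 kPa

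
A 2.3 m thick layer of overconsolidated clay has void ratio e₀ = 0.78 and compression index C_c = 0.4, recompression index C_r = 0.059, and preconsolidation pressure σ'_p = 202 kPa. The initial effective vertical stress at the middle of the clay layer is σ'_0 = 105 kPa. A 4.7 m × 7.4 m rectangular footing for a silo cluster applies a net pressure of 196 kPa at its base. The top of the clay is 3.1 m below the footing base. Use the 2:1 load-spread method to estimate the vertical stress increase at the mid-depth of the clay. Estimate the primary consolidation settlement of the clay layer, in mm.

Mid-depth of clay below the footing base: z = 3.1 + 2.3/2 = 4.25 m.
Stress increase at mid-clay by the 2:1 spreading method:
Δσ = qBL/((B+z)(L+z)) = 196×4.7×7.4/((4.7+4.25)(7.4+4.25)) = 65.379 kPa
Final effective stress: σ'_f = 105 + 65.379 = 170.38 kPa.
σ'_f = 170.38 ≤ σ'_p = 202 kPa, so the clay remains overconsolidated and only the recompression index applies:
S_c = C_r·H/(1+e₀)·log₁₀(σ'_f/σ'_0) = 0.059×2.3/1.78×log₁₀(170.38/105)
    = 0.076234 × 0.21023 = 0.01603 m

S_c ≈ 16 mm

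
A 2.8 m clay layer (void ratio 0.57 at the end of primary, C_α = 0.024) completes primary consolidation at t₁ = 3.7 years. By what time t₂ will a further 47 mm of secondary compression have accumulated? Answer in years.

t₂ ≈ 46.4 years

S_s = C_α·H/(1+e_p)·log₁₀(t₂/t₁) ⇒ log₁₀(t₂/t₁) = S_s·(1+e_p)/(C_α·H).
log₁₀(t₂/t₁) = 0.047 × (1+0.57) / (0.024×2.8) = 1.098
t₂ = t₁ × 10^1.098 = 3.7 × 12.53 = 46.37 years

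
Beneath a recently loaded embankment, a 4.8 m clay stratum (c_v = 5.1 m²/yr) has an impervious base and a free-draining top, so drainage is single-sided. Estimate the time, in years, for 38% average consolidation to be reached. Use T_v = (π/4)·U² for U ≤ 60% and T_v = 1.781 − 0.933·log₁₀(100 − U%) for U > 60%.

Drainage path length: H_d = H = 4.8 m (single drainage).
U ≤ 60%: T_v = (π/4)·U² = (π/4)×0.38² = 0.11341.
t = T_v·H_d²/c_v = 0.11341×4.8²/5.1 = 0.5123 years.

t ≈ 0.512 years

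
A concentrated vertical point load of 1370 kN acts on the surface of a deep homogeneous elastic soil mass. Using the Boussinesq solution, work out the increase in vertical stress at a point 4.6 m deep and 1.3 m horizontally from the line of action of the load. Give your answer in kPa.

Δσ_z ≈ 25.5 kPa

Boussinesq vertical stress below a point load on an elastic half-space:
Δσ_z = 3P/(2πz²) · [1 + (r/z)²]^(−5/2)
r/z = 1.3/4.6 = 0.28261; [1+(r/z)²]^(−5/2) = 0.82523.
Δσ_z = 3×1370/(2π×4.6²) × 0.82523 = 30.913 × 0.82523 = 25.51 kPa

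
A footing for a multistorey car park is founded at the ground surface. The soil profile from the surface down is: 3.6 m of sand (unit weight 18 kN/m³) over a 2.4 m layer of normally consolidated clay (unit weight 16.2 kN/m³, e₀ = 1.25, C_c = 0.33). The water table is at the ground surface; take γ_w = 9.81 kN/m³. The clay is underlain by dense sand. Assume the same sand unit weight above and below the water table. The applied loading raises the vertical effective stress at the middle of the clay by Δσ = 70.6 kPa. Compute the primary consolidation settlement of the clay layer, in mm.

S_c ≈ 163 mm

Mid-depth of clay below the ground surface: z = 3.6 + 2.4/2 = 4.8 m.
Total vertical stress at mid-clay: σ_v = 18×3.6 + 16.2×1.2 = 84.24 kPa.
Pore pressure: u = 9.81×(4.8 − 0) = 47.088 kPa.
Initial effective stress: σ'_0 = σ_v − u = 84.24 − 47.088 = 37.152 kPa.
Final effective stress: σ'_f = σ'_0 + Δσ = 37.152 + 70.6 = 107.75 kPa.
Normally consolidated clay, so the full stress increment lies on the virgin compression line:
S_c = C_c·H/(1+e₀)·log₁₀(σ'_f/σ'_0) = 0.33×2.4/(1+1.25)×log₁₀(107.75/37.152)
    = 0.352 × 0.46244 = 0.1628 m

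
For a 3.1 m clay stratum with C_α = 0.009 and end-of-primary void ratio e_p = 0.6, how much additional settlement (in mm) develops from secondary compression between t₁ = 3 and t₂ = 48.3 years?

S_s ≈ 21 mm

Secondary compression: S_s = C_α·H/(1+e_p)·log₁₀(t₂/t₁)
S_s = 0.009×3.1/(1+0.6)×log₁₀(48.3/3)
    = 0.01744 × 1.207 = 0.02104 m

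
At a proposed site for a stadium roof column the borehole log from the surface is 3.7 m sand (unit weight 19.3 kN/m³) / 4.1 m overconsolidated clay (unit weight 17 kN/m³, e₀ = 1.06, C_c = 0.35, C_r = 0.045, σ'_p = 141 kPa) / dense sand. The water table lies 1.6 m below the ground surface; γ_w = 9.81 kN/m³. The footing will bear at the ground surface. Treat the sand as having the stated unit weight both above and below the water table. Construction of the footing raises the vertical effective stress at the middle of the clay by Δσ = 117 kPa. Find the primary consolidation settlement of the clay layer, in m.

S_c ≈ 0.108 m

Mid-depth of clay below the ground surface: z = 3.7 + 4.1/2 = 5.75 m.
Total vertical stress at mid-clay: σ_v = 19.3×3.7 + 17×2.05 = 106.26 kPa.
Pore pressure: u = 9.81×(5.75 − 1.6) = 40.712 kPa.
Initial effective stress: σ'_0 = σ_v − u = 106.26 − 40.712 = 65.548 kPa.
Final effective stress: σ'_f = 65.548 + 117 = 182.55 kPa.
σ'_f = 182.55 > σ'_p = 141 kPa, so the stress path crosses the preconsolidation pressure — recompression up to σ'_p, then virgin compression beyond:
S_c = H/(1+e₀)·[C_r·log₁₀(σ'_p/σ'_0) + C_c·log₁₀(σ'_f/σ'_p)]
    = 4.1/2.06 × [0.045×log₁₀(141/65.548) + 0.35×log₁₀(182.55/141)]
    = 1.9903 × [0.01497 + 0.039257] = 0.1079 m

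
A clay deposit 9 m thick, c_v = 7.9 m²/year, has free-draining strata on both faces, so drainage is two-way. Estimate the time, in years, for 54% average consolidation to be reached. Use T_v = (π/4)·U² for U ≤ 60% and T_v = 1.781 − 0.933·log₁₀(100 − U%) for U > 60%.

t ≈ 0.587 years

Drainage path length: H_d = H/2 = 4.5 m (double drainage).
U ≤ 60%: T_v = (π/4)·U² = (π/4)×0.54² = 0.22902.
t = T_v·H_d²/c_v = 0.22902×4.5²/7.9 = 0.587 years.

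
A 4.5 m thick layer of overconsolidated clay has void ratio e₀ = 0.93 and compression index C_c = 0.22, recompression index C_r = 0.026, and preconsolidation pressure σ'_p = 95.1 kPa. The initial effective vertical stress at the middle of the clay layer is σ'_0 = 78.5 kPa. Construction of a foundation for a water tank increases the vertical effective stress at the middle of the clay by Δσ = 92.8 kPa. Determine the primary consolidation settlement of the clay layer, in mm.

S_c ≈ 136 mm

Final effective stress: σ'_f = 78.5 + 92.8 = 171.3 kPa.
σ'_f = 171.3 > σ'_p = 95.1 kPa, so the stress path crosses the preconsolidation pressure — recompression up to σ'_p, then virgin compression beyond:
S_c = H/(1+e₀)·[C_r·log₁₀(σ'_p/σ'_0) + C_c·log₁₀(σ'_f/σ'_p)]
    = 4.5/1.93 × [0.026×log₁₀(95.1/78.5) + 0.22×log₁₀(171.3/95.1)]
    = 2.3316 × [0.0021661 + 0.056227] = 0.1361 m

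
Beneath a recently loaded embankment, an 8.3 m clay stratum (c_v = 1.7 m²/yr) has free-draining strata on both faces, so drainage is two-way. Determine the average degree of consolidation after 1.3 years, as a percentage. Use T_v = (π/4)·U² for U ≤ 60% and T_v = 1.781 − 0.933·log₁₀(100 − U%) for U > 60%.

Drainage path length: H_d = H/2 = 4.15 m (double drainage).
T_v = c_v·t/H_d² = 1.7×1.3/4.15² = 0.12832.
T_v = 0.12832 corresponds to the U ≤ 60% branch:
U = √(4T_v/π) = 0.4042

U ≈ 40.4 %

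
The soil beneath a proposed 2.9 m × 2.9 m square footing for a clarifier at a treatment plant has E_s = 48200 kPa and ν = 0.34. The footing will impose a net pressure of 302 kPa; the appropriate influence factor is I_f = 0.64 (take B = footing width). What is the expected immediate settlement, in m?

Immediate (elastic) settlement: S_e = q·B·(1−ν²)/E_s · I_f.
S_e = 302 × 2.9 × (1 − 0.34²) / 48200 × 0.64
    = 302 × 2.9 × 0.8844 / 48200 × 0.64
    = 0.01028 m

S_e ≈ 0.0103 m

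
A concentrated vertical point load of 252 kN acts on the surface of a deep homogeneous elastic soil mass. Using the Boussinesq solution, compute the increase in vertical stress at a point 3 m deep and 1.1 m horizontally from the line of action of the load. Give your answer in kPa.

Boussinesq vertical stress below a point load on an elastic half-space:
Δσ_z = 3P/(2πz²) · [1 + (r/z)²]^(−5/2)
r/z = 1.1/3 = 0.36667; [1+(r/z)²]^(−5/2) = 0.72953.
Δσ_z = 3×252/(2π×3²) × 0.72953 = 13.369 × 0.72953 = 9.753 kPa

Δσ_z ≈ 9.75 kPa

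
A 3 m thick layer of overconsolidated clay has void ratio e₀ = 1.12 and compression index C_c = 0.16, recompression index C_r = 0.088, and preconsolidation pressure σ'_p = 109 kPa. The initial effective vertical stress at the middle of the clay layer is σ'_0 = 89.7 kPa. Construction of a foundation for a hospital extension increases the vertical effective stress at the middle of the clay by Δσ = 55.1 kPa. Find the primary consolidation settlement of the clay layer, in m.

Final effective stress: σ'_f = 89.7 + 55.1 = 144.8 kPa.
σ'_f = 144.8 > σ'_p = 109 kPa, so the stress path crosses the preconsolidation pressure — recompression up to σ'_p, then virgin compression beyond:
S_c = H/(1+e₀)·[C_r·log₁₀(σ'_p/σ'_0) + C_c·log₁₀(σ'_f/σ'_p)]
    = 3/2.12 × [0.088×log₁₀(109/89.7) + 0.16×log₁₀(144.8/109)]
    = 1.4151 × [0.0074478 + 0.019735] = 0.03847 m

S_c ≈ 0.0385 m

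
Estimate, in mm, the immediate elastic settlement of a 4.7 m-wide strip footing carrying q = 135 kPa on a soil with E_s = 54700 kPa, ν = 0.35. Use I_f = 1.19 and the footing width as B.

Immediate (elastic) settlement: S_e = q·B·(1−ν²)/E_s · I_f.
S_e = 135 × 4.7 × (1 − 0.35²) / 54700 × 1.19
    = 135 × 4.7 × 0.8775 / 54700 × 1.19
    = 0.01211 m = 12.11 mm

S_e ≈ 12.1 mm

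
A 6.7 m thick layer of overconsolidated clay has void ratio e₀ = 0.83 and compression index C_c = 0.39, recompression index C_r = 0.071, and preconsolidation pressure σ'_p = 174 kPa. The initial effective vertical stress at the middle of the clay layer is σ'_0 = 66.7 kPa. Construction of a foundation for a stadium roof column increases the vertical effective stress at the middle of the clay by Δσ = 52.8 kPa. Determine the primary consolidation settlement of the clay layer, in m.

Final effective stress: σ'_f = 66.7 + 52.8 = 119.5 kPa.
σ'_f = 119.5 ≤ σ'_p = 174 kPa, so the clay remains overconsolidated and only the recompression index applies:
S_c = C_r·H/(1+e₀)·log₁₀(σ'_f/σ'_0) = 0.071×6.7/1.83×log₁₀(119.5/66.7)
    = 0.25995 × 0.25324 = 0.06583 m

S_c ≈ 0.0658 m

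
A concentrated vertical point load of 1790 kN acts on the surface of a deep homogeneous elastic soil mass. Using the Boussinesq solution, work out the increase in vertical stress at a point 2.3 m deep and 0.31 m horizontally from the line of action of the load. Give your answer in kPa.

Boussinesq vertical stress below a point load on an elastic half-space:
Δσ_z = 3P/(2πz²) · [1 + (r/z)²]^(−5/2)
r/z = 0.31/2.3 = 0.13478; [1+(r/z)²]^(−5/2) = 0.95599.
Δσ_z = 3×1790/(2π×2.3²) × 0.95599 = 161.56 × 0.95599 = 154.4 kPa

Δσ_z ≈ 154 kPa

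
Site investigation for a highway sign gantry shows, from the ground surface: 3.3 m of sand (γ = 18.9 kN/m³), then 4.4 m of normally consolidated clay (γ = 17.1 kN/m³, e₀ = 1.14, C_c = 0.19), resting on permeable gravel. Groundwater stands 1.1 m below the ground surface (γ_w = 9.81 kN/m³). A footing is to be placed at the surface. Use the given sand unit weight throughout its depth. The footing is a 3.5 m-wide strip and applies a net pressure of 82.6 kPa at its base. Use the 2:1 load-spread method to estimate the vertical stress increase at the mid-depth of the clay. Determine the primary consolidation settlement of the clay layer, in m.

Mid-depth of clay below the ground surface: z = 3.3 + 4.4/2 = 5.5 m.
Total vertical stress at mid-clay: σ_v = 18.9×3.3 + 17.1×2.2 = 99.99 kPa.
Pore pressure: u = 9.81×(5.5 − 1.1) = 43.164 kPa.
Initial effective stress: σ'_0 = σ_v − u = 99.99 − 43.164 = 56.826 kPa.
Stress increase at mid-clay by the 2:1 spreading method:
Δσ = qB/(B+z) = 82.6×3.5/(3.5+5.5) = 32.122 kPa
Final effective stress: σ'_f = σ'_0 + Δσ = 56.826 + 32.122 = 88.948 kPa.
Normally consolidated clay, so the full stress increment lies on the virgin compression line:
S_c = C_c·H/(1+e₀)·log₁₀(σ'_f/σ'_0) = 0.19×4.4/(1+1.14)×log₁₀(88.948/56.826)
    = 0.39065 × 0.19459 = 0.07602 m

S_c ≈ 0.076 m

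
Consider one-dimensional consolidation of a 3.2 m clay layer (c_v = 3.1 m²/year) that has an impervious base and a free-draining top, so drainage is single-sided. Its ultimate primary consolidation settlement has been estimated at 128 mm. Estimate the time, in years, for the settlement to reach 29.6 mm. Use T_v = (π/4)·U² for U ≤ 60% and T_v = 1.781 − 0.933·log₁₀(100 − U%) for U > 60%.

t ≈ 0.139 years

Drainage path length: H_d = H = 3.2 m (single drainage).
U = S(t)/S_ult = 29.6/128 = 0.2313.
U ≤ 60%: T_v = (π/4)·U² = (π/4)×0.23125² = 0.042.
t = T_v·H_d²/c_v = 0.042×3.2²/3.1 = 0.1387 years.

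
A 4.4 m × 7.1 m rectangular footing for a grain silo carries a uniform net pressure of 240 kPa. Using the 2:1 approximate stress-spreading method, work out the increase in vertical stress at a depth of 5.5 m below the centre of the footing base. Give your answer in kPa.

By the 2:1 method the load spreads at 1 horizontal : 2 vertical, so at depth z the loaded area has grown by z in each plan dimension:
Δσ = qBL/((B+z)(L+z)) = 240×4.4×7.1/((4.4+5.5)(7.1+5.5)) = 60.106 kPa

Δσ_z ≈ 60.1 kPa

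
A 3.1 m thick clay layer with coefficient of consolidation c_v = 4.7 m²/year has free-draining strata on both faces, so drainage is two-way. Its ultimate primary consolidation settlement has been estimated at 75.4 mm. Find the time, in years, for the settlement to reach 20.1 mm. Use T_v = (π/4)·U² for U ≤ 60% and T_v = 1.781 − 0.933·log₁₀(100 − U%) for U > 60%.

t ≈ 0.0285 years

Drainage path length: H_d = H/2 = 1.55 m (double drainage).
U = S(t)/S_ult = 20.1/75.4 = 0.2666.
U ≤ 60%: T_v = (π/4)·U² = (π/4)×0.26658² = 0.055814.
t = T_v·H_d²/c_v = 0.055814×1.55²/4.7 = 0.02853 years.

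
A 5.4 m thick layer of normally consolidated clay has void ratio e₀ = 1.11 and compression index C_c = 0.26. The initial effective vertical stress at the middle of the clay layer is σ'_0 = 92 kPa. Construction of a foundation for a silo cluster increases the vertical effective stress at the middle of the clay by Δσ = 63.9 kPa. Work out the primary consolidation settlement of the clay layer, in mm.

Final effective stress: σ'_f = σ'_0 + Δσ = 92 + 63.9 = 155.9 kPa.
Normally consolidated clay, so the full stress increment lies on the virgin compression line:
S_c = C_c·H/(1+e₀)·log₁₀(σ'_f/σ'_0) = 0.26×5.4/(1+1.11)×log₁₀(155.9/92)
    = 0.6654 × 0.22906 = 0.1524 m

S_c ≈ 152 mm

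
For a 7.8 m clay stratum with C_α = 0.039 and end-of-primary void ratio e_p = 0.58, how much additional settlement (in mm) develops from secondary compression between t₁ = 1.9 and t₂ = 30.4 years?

Secondary compression: S_s = C_α·H/(1+e_p)·log₁₀(t₂/t₁)
S_s = 0.039×7.8/(1+0.58)×log₁₀(30.4/1.9)
    = 0.1925 × 1.204 = 0.2318 m

S_s ≈ 232 mm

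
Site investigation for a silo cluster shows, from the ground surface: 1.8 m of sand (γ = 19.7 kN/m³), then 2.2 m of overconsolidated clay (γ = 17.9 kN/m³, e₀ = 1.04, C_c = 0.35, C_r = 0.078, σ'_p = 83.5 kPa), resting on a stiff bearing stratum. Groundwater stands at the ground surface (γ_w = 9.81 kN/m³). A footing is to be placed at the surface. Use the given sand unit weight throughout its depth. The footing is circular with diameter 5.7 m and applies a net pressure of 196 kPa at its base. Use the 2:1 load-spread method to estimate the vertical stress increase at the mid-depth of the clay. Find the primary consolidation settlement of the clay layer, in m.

S_c ≈ 0.091 m

Mid-depth of clay below the ground surface: z = 1.8 + 2.2/2 = 2.9 m.
Total vertical stress at mid-clay: σ_v = 19.7×1.8 + 17.9×1.1 = 55.15 kPa.
Pore pressure: u = 9.81×(2.9 − 0) = 28.449 kPa.
Initial effective stress: σ'_0 = σ_v − u = 55.15 − 28.449 = 26.701 kPa.
Stress increase at mid-clay by the 2:1 spreading method:
Δσ ≈ qD²/(D+z)² = 196×5.7²/(5.7+2.9)² = 86.101 kPa
Final effective stress: σ'_f = 26.701 + 86.101 = 112.8 kPa.
σ'_f = 112.8 > σ'_p = 83.5 kPa, so the stress path crosses the preconsolidation pressure — recompression up to σ'_p, then virgin compression beyond:
S_c = H/(1+e₀)·[C_r·log₁₀(σ'_p/σ'_0) + C_c·log₁₀(σ'_f/σ'_p)]
    = 2.2/2.04 × [0.078×log₁₀(83.5/26.701) + 0.35×log₁₀(112.8/83.5)]
    = 1.0784 × [0.038622 + 0.045718] = 0.09095 m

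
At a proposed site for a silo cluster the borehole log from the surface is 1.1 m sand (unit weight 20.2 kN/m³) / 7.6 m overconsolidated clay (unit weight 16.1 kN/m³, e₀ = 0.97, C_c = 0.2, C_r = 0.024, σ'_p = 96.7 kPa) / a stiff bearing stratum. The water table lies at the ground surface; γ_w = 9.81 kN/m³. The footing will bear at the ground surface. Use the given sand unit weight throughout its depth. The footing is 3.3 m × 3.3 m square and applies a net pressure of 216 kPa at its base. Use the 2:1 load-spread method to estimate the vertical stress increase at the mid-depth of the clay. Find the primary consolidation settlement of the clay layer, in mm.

Mid-depth of clay below the ground surface: z = 1.1 + 7.6/2 = 4.9 m.
Total vertical stress at mid-clay: σ_v = 20.2×1.1 + 16.1×3.8 = 83.4 kPa.
Pore pressure: u = 9.81×(4.9 − 0) = 48.069 kPa.
Initial effective stress: σ'_0 = σ_v − u = 83.4 − 48.069 = 35.331 kPa.
Stress increase at mid-clay by the 2:1 spreading method:
Δσ = qBL/((B+z)(L+z)) = 216×3.3×3.3/((3.3+4.9)(3.3+4.9)) = 34.983 kPa
Final effective stress: σ'_f = 35.331 + 34.983 = 70.314 kPa.
σ'_f = 70.314 ≤ σ'_p = 96.7 kPa, so the clay remains overconsolidated and only the recompression index applies:
S_c = C_r·H/(1+e₀)·log₁₀(σ'_f/σ'_0) = 0.024×7.6/1.97×log₁₀(70.314/35.331)
    = 0.09259 × 0.29889 = 0.02767 m

S_c ≈ 27.7 mm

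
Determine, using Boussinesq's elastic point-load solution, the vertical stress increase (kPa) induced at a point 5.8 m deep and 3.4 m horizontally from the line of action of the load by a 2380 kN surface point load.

Boussinesq vertical stress below a point load on an elastic half-space:
Δσ_z = 3P/(2πz²) · [1 + (r/z)²]^(−5/2)
r/z = 3.4/5.8 = 0.58621; [1+(r/z)²]^(−5/2) = 0.47785.
Δσ_z = 3×2380/(2π×5.8²) × 0.47785 = 33.78 × 0.47785 = 16.14 kPa

Δσ_z ≈ 16.1 kPa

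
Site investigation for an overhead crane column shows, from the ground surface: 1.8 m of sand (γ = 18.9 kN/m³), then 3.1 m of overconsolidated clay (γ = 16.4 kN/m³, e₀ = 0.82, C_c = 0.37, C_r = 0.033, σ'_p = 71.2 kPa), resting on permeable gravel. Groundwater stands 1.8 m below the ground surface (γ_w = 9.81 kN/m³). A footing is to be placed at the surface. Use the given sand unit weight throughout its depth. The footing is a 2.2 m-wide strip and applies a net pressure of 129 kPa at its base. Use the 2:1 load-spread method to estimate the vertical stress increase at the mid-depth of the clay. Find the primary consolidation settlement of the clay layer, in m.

S_c ≈ 0.0916 m

Mid-depth of clay below the ground surface: z = 1.8 + 3.1/2 = 3.35 m.
Total vertical stress at mid-clay: σ_v = 18.9×1.8 + 16.4×1.55 = 59.44 kPa.
Pore pressure: u = 9.81×(3.35 − 1.8) = 15.206 kPa.
Initial effective stress: σ'_0 = σ_v − u = 59.44 − 15.206 = 44.234 kPa.
Stress increase at mid-clay by the 2:1 spreading method:
Δσ = qB/(B+z) = 129×2.2/(2.2+3.35) = 51.135 kPa
Final effective stress: σ'_f = 44.234 + 51.135 = 95.369 kPa.
σ'_f = 95.369 > σ'_p = 71.2 kPa, so the stress path crosses the preconsolidation pressure — recompression up to σ'_p, then virgin compression beyond:
S_c = H/(1+e₀)·[C_r·log₁₀(σ'_p/σ'_0) + C_c·log₁₀(σ'_f/σ'_p)]
    = 3.1/1.82 × [0.033×log₁₀(71.2/44.234) + 0.37×log₁₀(95.369/71.2)]
    = 1.7033 × [0.0068219 + 0.046963] = 0.09161 m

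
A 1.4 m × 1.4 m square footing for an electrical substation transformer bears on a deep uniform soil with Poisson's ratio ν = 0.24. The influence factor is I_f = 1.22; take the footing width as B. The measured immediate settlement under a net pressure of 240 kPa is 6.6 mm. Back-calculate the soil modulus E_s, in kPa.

S_e = q·B·(1−ν²)/E_s · I_f  ⇒  E_s = q·B·(1−ν²)·I_f / S_e.
E_s = 240 × 1.4 × 0.9424 × 1.22 / 0.0066 = 58530 kPa

E_s ≈ 58500 kPa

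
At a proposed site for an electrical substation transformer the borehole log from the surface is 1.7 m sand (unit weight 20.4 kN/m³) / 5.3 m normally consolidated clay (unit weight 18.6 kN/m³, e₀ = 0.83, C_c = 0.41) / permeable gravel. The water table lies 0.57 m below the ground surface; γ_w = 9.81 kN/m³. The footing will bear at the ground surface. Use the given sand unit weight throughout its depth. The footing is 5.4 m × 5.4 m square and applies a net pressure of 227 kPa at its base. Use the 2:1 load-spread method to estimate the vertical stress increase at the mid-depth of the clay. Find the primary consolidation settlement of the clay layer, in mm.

S_c ≈ 469 mm

Mid-depth of clay below the ground surface: z = 1.7 + 5.3/2 = 4.35 m.
Total vertical stress at mid-clay: σ_v = 20.4×1.7 + 18.6×2.65 = 83.97 kPa.
Pore pressure: u = 9.81×(4.35 − 0.57) = 37.082 kPa.
Initial effective stress: σ'_0 = σ_v − u = 83.97 − 37.082 = 46.888 kPa.
Stress increase at mid-clay by the 2:1 spreading method:
Δσ = qBL/((B+z)(L+z)) = 227×5.4×5.4/((5.4+4.35)(5.4+4.35)) = 69.631 kPa
Final effective stress: σ'_f = σ'_0 + Δσ = 46.888 + 69.631 = 116.52 kPa.
Normally consolidated clay, so the full stress increment lies on the virgin compression line:
S_c = C_c·H/(1+e₀)·log₁₀(σ'_f/σ'_0) = 0.41×5.3/(1+0.83)×log₁₀(116.52/46.888)
    = 1.1874 × 0.39534 = 0.4694 m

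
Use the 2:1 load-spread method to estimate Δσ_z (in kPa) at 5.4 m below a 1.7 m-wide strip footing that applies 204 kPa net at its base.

By the 2:1 method the load spreads at 1 horizontal : 2 vertical, so at depth z the loaded area has grown by z in each plan dimension:
Δσ = qB/(B+z) = 204×1.7/(1.7+5.4) = 48.845 kPa

Δσ_z ≈ 48.8 kPa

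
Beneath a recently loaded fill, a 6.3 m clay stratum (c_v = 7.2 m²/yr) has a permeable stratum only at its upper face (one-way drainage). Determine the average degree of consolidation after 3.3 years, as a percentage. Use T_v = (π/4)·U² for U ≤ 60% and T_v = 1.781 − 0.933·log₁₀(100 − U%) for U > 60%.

Drainage path length: H_d = H = 6.3 m (single drainage).
T_v = c_v·t/H_d² = 7.2×3.3/6.3² = 0.59864.
T_v = 0.59864 corresponds to the U > 60% branch:
U = 1 − 10^((1.781 − T_v)/0.933)/100 = 0.815

U ≈ 81.5 %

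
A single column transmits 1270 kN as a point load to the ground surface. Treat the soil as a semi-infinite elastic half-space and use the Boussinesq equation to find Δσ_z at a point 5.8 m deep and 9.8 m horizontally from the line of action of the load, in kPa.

Δσ_z ≈ 0.618 kPa

Boussinesq vertical stress below a point load on an elastic half-space:
Δσ_z = 3P/(2πz²) · [1 + (r/z)²]^(−5/2)
r/z = 9.8/5.8 = 1.6897; [1+(r/z)²]^(−5/2) = 0.034273.
Δσ_z = 3×1270/(2π×5.8²) × 0.034273 = 18.026 × 0.034273 = 0.6178 kPa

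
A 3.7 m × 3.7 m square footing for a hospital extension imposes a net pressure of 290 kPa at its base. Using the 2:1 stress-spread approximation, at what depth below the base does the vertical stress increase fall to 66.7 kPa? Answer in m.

z ≈ 4.02 m

2:1 spreading — at depth z the loaded area has grown by z in each plan dimension:
qB²/(B+z)² = Δσ_z ⇒ z = B(√(q/Δσ_z) − 1) = 3.7×(√(290/66.7) − 1) = 4.015 m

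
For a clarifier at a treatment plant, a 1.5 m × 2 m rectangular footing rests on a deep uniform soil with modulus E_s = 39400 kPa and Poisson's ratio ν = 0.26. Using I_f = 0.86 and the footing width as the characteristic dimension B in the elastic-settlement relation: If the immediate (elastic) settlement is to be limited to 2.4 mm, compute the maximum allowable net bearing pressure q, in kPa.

S_e = q·B·(1−ν²)/E_s · I_f  ⇒  q = S_e·E_s / (B·(1−ν²)·I_f).
q = 0.0024 × 39400 / (1.5 × 0.9324 × 0.86) = 78.62 kPa

q ≈ 78.6 kPa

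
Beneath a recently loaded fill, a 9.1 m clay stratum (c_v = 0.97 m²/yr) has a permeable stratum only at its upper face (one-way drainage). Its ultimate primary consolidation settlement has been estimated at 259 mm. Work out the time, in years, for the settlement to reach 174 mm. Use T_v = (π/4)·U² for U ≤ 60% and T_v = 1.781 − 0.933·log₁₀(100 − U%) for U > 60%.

Drainage path length: H_d = H = 9.1 m (single drainage).
U = S(t)/S_ult = 174/259 = 0.6718.
U > 60%: T_v = 1.781 − 0.933·log₁₀(100 − 67.181) = 0.36646.
t = T_v·H_d²/c_v = 0.36646×9.1²/0.97 = 31.29 years.

t ≈ 31.3 years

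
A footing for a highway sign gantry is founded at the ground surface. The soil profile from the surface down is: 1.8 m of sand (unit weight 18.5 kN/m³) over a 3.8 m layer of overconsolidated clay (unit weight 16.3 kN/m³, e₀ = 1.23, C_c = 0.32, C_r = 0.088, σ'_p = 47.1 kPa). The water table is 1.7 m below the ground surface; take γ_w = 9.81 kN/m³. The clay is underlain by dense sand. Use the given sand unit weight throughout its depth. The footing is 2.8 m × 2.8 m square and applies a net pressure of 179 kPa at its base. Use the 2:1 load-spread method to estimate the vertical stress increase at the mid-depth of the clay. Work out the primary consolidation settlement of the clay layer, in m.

S_c ≈ 0.123 m

Mid-depth of clay below the ground surface: z = 1.8 + 3.8/2 = 3.7 m.
Total vertical stress at mid-clay: σ_v = 18.5×1.8 + 16.3×1.9 = 64.27 kPa.
Pore pressure: u = 9.81×(3.7 − 1.7) = 19.62 kPa.
Initial effective stress: σ'_0 = σ_v − u = 64.27 − 19.62 = 44.65 kPa.
Stress increase at mid-clay by the 2:1 spreading method:
Δσ = qBL/((B+z)(L+z)) = 179×2.8×2.8/((2.8+3.7)(2.8+3.7)) = 33.216 kPa
Final effective stress: σ'_f = 44.65 + 33.216 = 77.866 kPa.
σ'_f = 77.866 > σ'_p = 47.1 kPa, so the stress path crosses the preconsolidation pressure — recompression up to σ'_p, then virgin compression beyond:
S_c = H/(1+e₀)·[C_r·log₁₀(σ'_p/σ'_0) + C_c·log₁₀(σ'_f/σ'_p)]
    = 3.8/2.23 × [0.088×log₁₀(47.1/44.65) + 0.32×log₁₀(77.866/47.1)]
    = 1.704 × [0.0020416 + 0.069865] = 0.1225 m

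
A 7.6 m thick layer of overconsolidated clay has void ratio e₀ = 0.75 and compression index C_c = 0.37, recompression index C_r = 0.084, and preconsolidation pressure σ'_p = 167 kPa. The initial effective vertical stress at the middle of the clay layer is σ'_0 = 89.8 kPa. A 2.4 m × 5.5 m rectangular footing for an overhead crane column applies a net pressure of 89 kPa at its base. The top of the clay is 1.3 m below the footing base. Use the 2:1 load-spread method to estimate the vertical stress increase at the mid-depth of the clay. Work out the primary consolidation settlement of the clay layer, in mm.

S_c ≈ 24.1 mm

Mid-depth of clay below the footing base: z = 1.3 + 7.6/2 = 5.1 m.
Stress increase at mid-clay by the 2:1 spreading method:
Δσ = qBL/((B+z)(L+z)) = 89×2.4×5.5/((2.4+5.1)(5.5+5.1)) = 14.777 kPa
Final effective stress: σ'_f = 89.8 + 14.777 = 104.58 kPa.
σ'_f = 104.58 ≤ σ'_p = 167 kPa, so the clay remains overconsolidated and only the recompression index applies:
S_c = C_r·H/(1+e₀)·log₁₀(σ'_f/σ'_0) = 0.084×7.6/1.75×log₁₀(104.58/89.8)
    = 0.3648 × 0.066172 = 0.02414 m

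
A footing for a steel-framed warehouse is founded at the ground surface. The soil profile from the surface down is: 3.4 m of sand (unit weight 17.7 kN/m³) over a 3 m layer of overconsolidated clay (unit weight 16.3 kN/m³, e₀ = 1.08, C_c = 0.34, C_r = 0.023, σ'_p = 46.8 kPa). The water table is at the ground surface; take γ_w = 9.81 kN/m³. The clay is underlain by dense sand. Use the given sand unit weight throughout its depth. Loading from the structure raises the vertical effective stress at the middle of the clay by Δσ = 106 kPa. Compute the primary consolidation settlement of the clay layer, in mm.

S_c ≈ 241 mm

Mid-depth of clay below the ground surface: z = 3.4 + 3/2 = 4.9 m.
Total vertical stress at mid-clay: σ_v = 17.7×3.4 + 16.3×1.5 = 84.63 kPa.
Pore pressure: u = 9.81×(4.9 − 0) = 48.069 kPa.
Initial effective stress: σ'_0 = σ_v − u = 84.63 − 48.069 = 36.561 kPa.
Final effective stress: σ'_f = 36.561 + 106 = 142.56 kPa.
σ'_f = 142.56 > σ'_p = 46.8 kPa, so the stress path crosses the preconsolidation pressure — recompression up to σ'_p, then virgin compression beyond:
S_c = H/(1+e₀)·[C_r·log₁₀(σ'_p/σ'_0) + C_c·log₁₀(σ'_f/σ'_p)]
    = 3/2.08 × [0.023×log₁₀(46.8/36.561) + 0.34×log₁₀(142.56/46.8)]
    = 1.4423 × [0.0024662 + 0.16448] = 0.2408 m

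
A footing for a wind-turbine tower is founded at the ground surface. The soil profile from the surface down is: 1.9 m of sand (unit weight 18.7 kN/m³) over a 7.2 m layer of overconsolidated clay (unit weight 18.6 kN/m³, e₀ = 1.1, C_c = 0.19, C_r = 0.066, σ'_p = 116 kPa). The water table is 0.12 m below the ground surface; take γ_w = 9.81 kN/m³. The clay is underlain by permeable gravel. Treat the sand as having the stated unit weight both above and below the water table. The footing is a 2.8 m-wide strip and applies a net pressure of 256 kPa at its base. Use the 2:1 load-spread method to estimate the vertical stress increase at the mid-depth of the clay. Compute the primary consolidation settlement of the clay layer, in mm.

Mid-depth of clay below the ground surface: z = 1.9 + 7.2/2 = 5.5 m.
Total vertical stress at mid-clay: σ_v = 18.7×1.9 + 18.6×3.6 = 102.49 kPa.
Pore pressure: u = 9.81×(5.5 − 0.12) = 52.778 kPa.
Initial effective stress: σ'_0 = σ_v − u = 102.49 − 52.778 = 49.712 kPa.
Stress increase at mid-clay by the 2:1 spreading method:
Δσ = qB/(B+z) = 256×2.8/(2.8+5.5) = 86.361 kPa
Final effective stress: σ'_f = 49.712 + 86.361 = 136.07 kPa.
σ'_f = 136.07 > σ'_p = 116 kPa, so the stress path crosses the preconsolidation pressure — recompression up to σ'_p, then virgin compression beyond:
S_c = H/(1+e₀)·[C_r·log₁₀(σ'_p/σ'_0) + C_c·log₁₀(σ'_f/σ'_p)]
    = 7.2/2.1 × [0.066×log₁₀(116/49.712) + 0.19×log₁₀(136.07/116)]
    = 3.4286 × [0.024288 + 0.013168] = 0.1284 m

S_c ≈ 128 mm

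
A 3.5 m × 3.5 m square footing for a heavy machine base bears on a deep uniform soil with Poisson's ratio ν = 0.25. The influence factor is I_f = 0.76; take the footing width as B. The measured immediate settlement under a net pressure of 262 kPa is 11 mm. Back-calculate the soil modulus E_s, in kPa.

E_s ≈ 59400 kPa

S_e = q·B·(1−ν²)/E_s · I_f  ⇒  E_s = q·B·(1−ν²)·I_f / S_e.
E_s = 262 × 3.5 × 0.9375 × 0.76 / 0.011 = 59400 kPa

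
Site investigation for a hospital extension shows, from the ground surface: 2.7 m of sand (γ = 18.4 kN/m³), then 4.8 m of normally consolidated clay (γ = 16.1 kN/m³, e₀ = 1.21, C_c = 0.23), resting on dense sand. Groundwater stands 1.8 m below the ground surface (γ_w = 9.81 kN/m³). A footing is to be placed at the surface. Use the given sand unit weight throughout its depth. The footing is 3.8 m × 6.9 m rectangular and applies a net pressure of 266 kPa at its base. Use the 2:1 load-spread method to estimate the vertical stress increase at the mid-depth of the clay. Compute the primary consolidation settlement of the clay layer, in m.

Mid-depth of clay below the ground surface: z = 2.7 + 4.8/2 = 5.1 m.
Total vertical stress at mid-clay: σ_v = 18.4×2.7 + 16.1×2.4 = 88.32 kPa.
Pore pressure: u = 9.81×(5.1 − 1.8) = 32.373 kPa.
Initial effective stress: σ'_0 = σ_v − u = 88.32 − 32.373 = 55.947 kPa.
Stress increase at mid-clay by the 2:1 spreading method:
Δσ = qBL/((B+z)(L+z)) = 266×3.8×6.9/((3.8+5.1)(6.9+5.1)) = 65.304 kPa
Final effective stress: σ'_f = σ'_0 + Δσ = 55.947 + 65.304 = 121.25 kPa.
Normally consolidated clay, so the full stress increment lies on the virgin compression line:
S_c = C_c·H/(1+e₀)·log₁₀(σ'_f/σ'_0) = 0.23×4.8/(1+1.21)×log₁₀(121.25/55.947)
    = 0.49955 × 0.3359 = 0.1678 m

S_c ≈ 0.168 m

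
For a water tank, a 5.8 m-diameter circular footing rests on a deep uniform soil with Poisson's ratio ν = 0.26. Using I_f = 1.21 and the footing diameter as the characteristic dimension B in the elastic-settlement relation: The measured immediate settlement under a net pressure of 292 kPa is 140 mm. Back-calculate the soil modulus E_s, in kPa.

S_e = q·B·(1−ν²)/E_s · I_f  ⇒  E_s = q·B·(1−ν²)·I_f / S_e.
E_s = 292 × 5.8 × 0.9324 × 1.21 / 0.14 = 13650 kPa

E_s ≈ 13600 kPa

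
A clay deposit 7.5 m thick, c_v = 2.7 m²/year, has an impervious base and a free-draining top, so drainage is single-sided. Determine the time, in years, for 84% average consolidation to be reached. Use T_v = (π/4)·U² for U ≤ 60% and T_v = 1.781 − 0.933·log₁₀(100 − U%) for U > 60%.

t ≈ 13.7 years

Drainage path length: H_d = H = 7.5 m (single drainage).
U > 60%: T_v = 1.781 − 0.933·log₁₀(100 − 84) = 0.65756.
t = T_v·H_d²/c_v = 0.65756×7.5²/2.7 = 13.7 years.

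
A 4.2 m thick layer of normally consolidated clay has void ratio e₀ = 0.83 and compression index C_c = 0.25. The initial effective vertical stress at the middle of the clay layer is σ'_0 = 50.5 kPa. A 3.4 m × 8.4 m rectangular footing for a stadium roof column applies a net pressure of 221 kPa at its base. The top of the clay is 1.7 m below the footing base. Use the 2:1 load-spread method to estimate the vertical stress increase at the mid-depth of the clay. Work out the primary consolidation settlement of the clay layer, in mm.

Mid-depth of clay below the footing base: z = 1.7 + 4.2/2 = 3.8 m.
Stress increase at mid-clay by the 2:1 spreading method:
Δσ = qBL/((B+z)(L+z)) = 221×3.4×8.4/((3.4+3.8)(8.4+3.8)) = 71.855 kPa
Final effective stress: σ'_f = σ'_0 + Δσ = 50.5 + 71.855 = 122.36 kPa.
Normally consolidated clay, so the full stress increment lies on the virgin compression line:
S_c = C_c·H/(1+e₀)·log₁₀(σ'_f/σ'_0) = 0.25×4.2/(1+0.83)×log₁₀(122.36/50.5)
    = 0.57377 × 0.38435 = 0.2205 m

S_c ≈ 221 mm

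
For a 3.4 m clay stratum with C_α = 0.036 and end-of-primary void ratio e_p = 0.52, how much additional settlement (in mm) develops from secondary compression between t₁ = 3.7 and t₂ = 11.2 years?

S_s ≈ 38.7 mm

Secondary compression: S_s = C_α·H/(1+e_p)·log₁₀(t₂/t₁)
S_s = 0.036×3.4/(1+0.52)×log₁₀(11.2/3.7)
    = 0.08053 × 0.481 = 0.03873 m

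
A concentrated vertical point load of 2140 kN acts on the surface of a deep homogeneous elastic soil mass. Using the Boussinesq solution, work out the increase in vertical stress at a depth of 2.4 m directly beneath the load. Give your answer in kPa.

Boussinesq vertical stress below a point load on an elastic half-space:
Δσ_z = 3P/(2πz²) · [1 + (r/z)²]^(−5/2)
r/z = 0/2.4 = 0; [1+(r/z)²]^(−5/2) = 1.
Δσ_z = 3×2140/(2π×2.4²) × 1 = 177.39 × 1 = 177.4 kPa

Δσ_z ≈ 177 kPa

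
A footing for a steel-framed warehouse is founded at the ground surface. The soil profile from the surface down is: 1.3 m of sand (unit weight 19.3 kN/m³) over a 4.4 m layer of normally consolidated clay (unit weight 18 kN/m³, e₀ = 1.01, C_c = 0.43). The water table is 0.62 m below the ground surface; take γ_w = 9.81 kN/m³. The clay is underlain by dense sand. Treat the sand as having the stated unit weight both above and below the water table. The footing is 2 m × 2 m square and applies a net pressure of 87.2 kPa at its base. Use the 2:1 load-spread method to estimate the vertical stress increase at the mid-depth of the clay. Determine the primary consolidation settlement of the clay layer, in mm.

Mid-depth of clay below the ground surface: z = 1.3 + 4.4/2 = 3.5 m.
Total vertical stress at mid-clay: σ_v = 19.3×1.3 + 18×2.2 = 64.69 kPa.
Pore pressure: u = 9.81×(3.5 − 0.62) = 28.253 kPa.
Initial effective stress: σ'_0 = σ_v − u = 64.69 − 28.253 = 36.437 kPa.
Stress increase at mid-clay by the 2:1 spreading method:
Δσ = qBL/((B+z)(L+z)) = 87.2×2×2/((2+3.5)(2+3.5)) = 11.531 kPa
Final effective stress: σ'_f = σ'_0 + Δσ = 36.437 + 11.531 = 47.968 kPa.
Normally consolidated clay, so the full stress increment lies on the virgin compression line:
S_c = C_c·H/(1+e₀)·log₁₀(σ'_f/σ'_0) = 0.43×4.4/(1+1.01)×log₁₀(47.968/36.437)
    = 0.94129 × 0.11941 = 0.1124 m

S_c ≈ 112 mm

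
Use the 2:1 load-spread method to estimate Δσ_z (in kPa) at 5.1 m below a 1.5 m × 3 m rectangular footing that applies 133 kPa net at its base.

Δσ_z ≈ 11.2 kPa

By the 2:1 method the load spreads at 1 horizontal : 2 vertical, so at depth z the loaded area has grown by z in each plan dimension:
Δσ = qBL/((B+z)(L+z)) = 133×1.5×3/((1.5+5.1)(3+5.1)) = 11.195 kPa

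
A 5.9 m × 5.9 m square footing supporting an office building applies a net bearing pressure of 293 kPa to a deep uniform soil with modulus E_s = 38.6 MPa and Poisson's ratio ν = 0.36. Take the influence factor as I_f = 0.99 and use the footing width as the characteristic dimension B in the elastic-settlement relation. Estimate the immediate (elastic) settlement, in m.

S_e ≈ 0.0386 m

Immediate (elastic) settlement: S_e = q·B·(1−ν²)/E_s · I_f.
E_s = 38.6 MPa = 38600 kPa.
S_e = 293 × 5.9 × (1 − 0.36²) / 38600 × 0.99
    = 293 × 5.9 × 0.8704 / 38600 × 0.99
    = 0.03859 m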